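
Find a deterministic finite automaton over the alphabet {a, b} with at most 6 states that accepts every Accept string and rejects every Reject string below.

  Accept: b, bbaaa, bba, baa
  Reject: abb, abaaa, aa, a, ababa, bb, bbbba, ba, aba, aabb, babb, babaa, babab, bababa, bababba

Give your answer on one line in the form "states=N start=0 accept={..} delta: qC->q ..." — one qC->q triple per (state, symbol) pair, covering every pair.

Grow the machine one transition at a time. Run the examples from 0; the earliest place one falls off (shortest prefix, ties alphabetical) gets sent to the lowest-numbered state that keeps every Accept/Reject pair distinguishable — a pair clashes when both reach the same state with identical unread suffix — and to a fresh state only if none does.
a: 0a undefined. 0a->0: ok.
b: 0b undefined. 0b->0: no, b/abb meet in 0. Open state 1: 0b->1.
ba: 1a undefined. 1a->0: no, b/babab meet in 1. 1a->1: no, b/abaaa meet in 1. Open state 2: 1a->2.
bb: 1b undefined. 1b->0: no, bbaaa/abb meet in 0. 1b->1: no, b/abb meet in 1. 1b->2: ok.
baa: 2a undefined. 2a->0: no, bbaaa/abaaa meet in 0. 2a->1: ok.
bab: 2b undefined. 2b->0: no, b/babb meet in 1. 2b->1: no, b/bbbba meet in 1. 2b->2: no, b/ababa meet in 1. Open state 3: 2b->3.
baba: 3a undefined. 3a->0: no, b/babab meet in 1. 3a->1: no, b/ababa meet in 1. 3a->2: no, b/babaa meet in 1. 3a->3: ok.
babb: 3b undefined. 3b->0: ok.
All examples now run through 4 states with every (state, symbol) defined. Accept strings end in {1}, Reject strings end in {0,2,3}; accept={1}.

states=4 start=0 accept={1} delta: 0a->0 0b->1 1a->2 1b->2 2a->1 2b->3 3a->3 3b->0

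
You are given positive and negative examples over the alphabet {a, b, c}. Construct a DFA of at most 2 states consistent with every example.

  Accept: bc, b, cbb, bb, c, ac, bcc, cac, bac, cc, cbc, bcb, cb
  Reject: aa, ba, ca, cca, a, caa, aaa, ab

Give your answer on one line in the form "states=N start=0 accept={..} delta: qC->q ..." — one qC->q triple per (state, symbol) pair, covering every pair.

State merging on the prefix tree: take the shortest (then alphabetical) example prefix whose next move is undefined and point that move at state 0, else 1, else 2, ...; a target is out if some Accept/Reject pair would then sit in one state with the same input left (inseparable). If every existing state is out, open a new one.
a: 0a undefined. 0a->0: no, b/ab meet in 0 with "b" left. Open state 1: 0a->1.
b: 0b undefined. 0b->0: ok.
c: 0c undefined. 0c->0: ok.
aa: 1a undefined. 1a->0: no, bc/aa meet in 0. 1a->1: ok.
ab: 1b undefined. 1b->0: no, bc/ab meet in 0. 1b->1: ok.
ac: 1c undefined. 1c->0: ok.
All examples now run through 2 states with every (state, symbol) defined. Accept strings end in {0}, Reject strings end in {1}; accept={0}.

states=2 start=0 accept={0} delta: 0a->1 0b->0 0c->0 1a->1 1b->1 1c->0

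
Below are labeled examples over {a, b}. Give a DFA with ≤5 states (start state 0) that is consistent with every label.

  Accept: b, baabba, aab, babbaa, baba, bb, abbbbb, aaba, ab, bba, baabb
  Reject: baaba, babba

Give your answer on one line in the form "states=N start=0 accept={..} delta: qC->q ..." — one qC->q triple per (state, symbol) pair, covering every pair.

State merging on the prefix tree: take the shortest (then alphabetical) example prefix whose next move is undefined and point that move at state 0, else 1, else 2, ...; a target is out if some Accept/Reject pair would then sit in one state with the same input left (inseparable). If every existing state is out, open a new one.
a: 0a undefined. 0a->0: ok.
b: 0b undefined. 0b->0: no, b/baaba meet in 0. Open state 1: 0b->1.
ba: 1a undefined. 1a->0: no, baabba/babba meet in 1 with "ba" left. 1a->1: no, baabba/babba meet in 1 with "bba" left. Open state 2: 1a->2.
bb: 1b undefined. 1b->0: ok.
baa: 2a undefined. 2a->0: no, aaba/baaba meet in 2. 2a->1: no, bb/baaba meet in 0. 2a->2: no, baabba/babba meet in 2 with "bba" left. Open state 3: 2a->3.
bab: 2b undefined. 2b->0: no, aaba/babba meet in 2. 2b->1: no, babbaa/babba meet in 0. 2b->2: no, baba/babba meet in 3. 2b->3: ok.
baab: 3b undefined. 3b->0: no, babbaa/baaba meet in 0. 3b->1: no, aaba/baaba meet in 2. 3b->2: no, baabb/baaba meet in 3. 3b->3: no, baabba/baaba meet in 3 with "a" left. Open state 4: 3b->4.
baba: 3a undefined. 3a->0: ok.
baaba: 4a undefined. 4a->0: no, babbaa/baaba meet in 0. 4a->1: no, b/baaba meet in 1. 4a->2: no, aaba/baaba meet in 2. 4a->3: ok.
baabb: 4b undefined. 4b->0: ok.
All examples now run through 5 states with every (state, symbol) defined. Accept strings end in {0,1,2}, Reject strings end in {3}; accept={0,1,2}.

states=5 start=0 accept={0,1,2} delta: 0a->0 0b->1 1a->2 1b->0 2a->3 2b->3 3a->0 3b->4 4a->3 4b->0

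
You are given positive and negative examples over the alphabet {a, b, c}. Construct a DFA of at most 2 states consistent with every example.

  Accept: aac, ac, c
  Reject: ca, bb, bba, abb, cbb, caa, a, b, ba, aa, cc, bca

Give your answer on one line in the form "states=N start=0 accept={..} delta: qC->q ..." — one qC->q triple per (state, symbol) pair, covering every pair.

states=2 start=0 accept={1} delta: 0a->0 0b->0 0c->1 1a->0 1b->0 1c->0

State merging on the prefix tree: take the shortest (then alphabetical) example prefix whose next move is undefined and point that move at state 0, else 1, else 2, ...; a target is out if some Accept/Reject pair would then sit in one state with the same input left (inseparable). If every existing state is out, open a new one.
a: 0a undefined. 0a->0: ok.
b: 0b undefined. 0b->0: ok.
c: 0c undefined. 0c->0: no, aac/ca meet in 0. Open state 1: 0c->1.
ca: 1a undefined. 1a->0: ok.
cb: 1b undefined. 1b->0: ok.
cc: 1c undefined. 1c->0: ok.
All examples now run through 2 states with every (state, symbol) defined. Accept strings end in {1}, Reject strings end in {0}; accept={1}.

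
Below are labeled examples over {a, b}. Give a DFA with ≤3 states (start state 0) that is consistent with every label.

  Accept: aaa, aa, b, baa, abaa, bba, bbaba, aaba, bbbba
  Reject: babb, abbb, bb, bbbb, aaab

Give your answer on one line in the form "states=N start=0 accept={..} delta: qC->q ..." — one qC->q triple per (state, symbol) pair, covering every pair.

states=3 start=0 accept={0,1} delta: 0a->1 0b->1 1a->0 1b->2 2a->0 2b->1

State merging on the prefix tree: take the shortest (then alphabetical) example prefix whose next move is undefined and point that move at state 0, else 1, else 2, ...; a target is out if some Accept/Reject pair would then sit in one state with the same input left (inseparable). If every existing state is out, open a new one.
a: 0a undefined. 0a->0: no, b/aaab meet in 0 with "b" left. Open state 1: 0a->1.
b: 0b undefined. 0b->0: no, b/bb meet in 0. 0b->1: ok.
aa: 1a undefined. 1a->0: ok.
ab: 1b undefined. 1b->0: no, aa/babb meet in 0. 1b->1: no, aaa/babb meet in 1. Open state 2: 1b->2.
aba: 2a undefined. 2a->0: ok.
abb: 2b undefined. 2b->0: no, aaa/abbb meet in 1. 2b->1: ok.
All examples now run through 3 states with every (state, symbol) defined. Accept strings end in {0,1}, Reject strings end in {2}; accept={0,1}.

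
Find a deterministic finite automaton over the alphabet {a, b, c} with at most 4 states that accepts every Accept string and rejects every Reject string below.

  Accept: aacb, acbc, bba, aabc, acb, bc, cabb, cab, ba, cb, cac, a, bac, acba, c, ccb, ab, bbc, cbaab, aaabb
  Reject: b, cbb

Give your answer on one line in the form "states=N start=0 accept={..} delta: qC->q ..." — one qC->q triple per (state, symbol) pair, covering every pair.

states=4 start=0 accept={1,3} delta: 0a->1 0b->0 0c->1 1a->2 1b->3 1c->1 2a->2 2b->1 2c->1 3a->1 3b->0 3c->1

State merging on the prefix tree: take the shortest (then alphabetical) example prefix whose next move is undefined and point that move at state 0, else 1, else 2, ...; a target is out if some Accept/Reject pair would then sit in one state with the same input left (inseparable). If every existing state is out, open a new one.
a: 0a undefined. 0a->0: no, ab/b meet in 0 with "b" left. Open state 1: 0a->1.
b: 0b undefined. 0b->0: ok.
c: 0c undefined. 0c->0: no, bc/b meet in 0. 0c->1: ok.
aa: 1a undefined. 1a->0: no, cabb/b meet in 0. 1a->1: no, cabb/cbb meet in 1 with "bb" left. Open state 2: 1a->2.
ab: 1b undefined. 1b->0: no, cb/b meet in 0. 1b->1: no, bba/cbb meet in 1. 1b->2: no, cab/cbb meet in 2 with "b" left. Open state 3: 1b->3.
ac: 1c undefined. 1c->0: no, acb/b meet in 0. 1c->1: ok.
aaa: 2a undefined. 2a->0: no, aaabb/b meet in 0. 2a->1: no, aaabb/cbb meet in 3 with "b" left. 2a->2: ok.
aab: 2b undefined. 2b->0: no, cabb/b meet in 0. 2b->1: ok.
aac: 2c undefined. 2c->0: no, aacb/b meet in 0. 2c->1: ok.
cba: 3a undefined. 3a->0: no, acba/b meet in 0. 3a->1: ok.
cbb: 3b undefined. 3b->0: ok.
acbc: 3c undefined. 3c->0: no, acbc/b meet in 0. 3c->1: ok.
All examples now run through 4 states with every (state, symbol) defined. Accept strings end in {1,3}, Reject strings end in {0}; accept={1,3}.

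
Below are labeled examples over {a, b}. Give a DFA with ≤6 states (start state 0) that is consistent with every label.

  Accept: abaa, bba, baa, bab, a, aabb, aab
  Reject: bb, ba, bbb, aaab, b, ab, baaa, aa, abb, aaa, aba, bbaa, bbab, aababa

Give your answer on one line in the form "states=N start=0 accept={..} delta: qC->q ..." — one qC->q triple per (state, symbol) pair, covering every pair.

states=6 start=0 accept={1,5} delta: 0a->1 0b->2 1a->3 1b->2 2a->4 2b->0 3a->0 3b->5 4a->1 4b->1 5a->0 5b->1

Grow the machine one transition at a time. Run the examples from 0; the earliest place one falls off (shortest prefix, ties alphabetical) gets sent to the lowest-numbered state that keeps every Accept/Reject pair distinguishable — a pair clashes when both reach the same state with identical unread suffix — and to a fresh state only if none does.
a: 0a undefined. 0a->0: no, a/aa meet in 0. Open state 1: 0a->1.
b: 0b undefined. 0b->0: no, bba/ba meet in 1. 0b->1: no, abaa/bbaa meet in 1 with "baa" left. Open state 2: 0b->2.
aa: 1a undefined. 1a->0: no, a/aaa meet in 1. 1a->1: no, a/aa meet in 1. 1a->2: no, bab/aaab meet in 2 with "ab" left. Open state 3: 1a->3.
ab: 1b undefined. 1b->0: no, abaa/aa meet in 3. 1b->1: no, abaa/aaa meet in 3 with "a" left. 1b->2: ok.
ba: 2a undefined. 2a->0: no, bab/b meet in 2. 2a->1: no, abaa/aa meet in 3. 2a->2: no, abaa/ba meet in 2. 2a->3: no, abaa/aaa meet in 3 with "a" left. Open state 4: 2a->4.
bb: 2b undefined. 2b->0: ok.
aaa: 3a undefined. 3a->0: ok.
aab: 3b undefined. 3b->0: no, aabb/bbb meet in 2. 3b->1: no, aabb/bbb meet in 2. 3b->2: no, aabb/bb meet in 0. 3b->3: no, aabb/aa meet in 3. 3b->4: no, aab/ba meet in 4. Open state 5: 3b->5.
baa: 4a undefined. 4a->0: no, abaa/bb meet in 0. 4a->1: ok.
bab: 4b undefined. 4b->0: no, bab/bb meet in 0. 4b->1: ok.
aaba: 5a undefined. 5a->0: ok.
aabb: 5b undefined. 5b->0: no, aabb/bb meet in 0. 5b->1: ok.
All examples now run through 6 states with every (state, symbol) defined. Accept strings end in {1,5}, Reject strings end in {0,2,3,4}; accept={1,5}.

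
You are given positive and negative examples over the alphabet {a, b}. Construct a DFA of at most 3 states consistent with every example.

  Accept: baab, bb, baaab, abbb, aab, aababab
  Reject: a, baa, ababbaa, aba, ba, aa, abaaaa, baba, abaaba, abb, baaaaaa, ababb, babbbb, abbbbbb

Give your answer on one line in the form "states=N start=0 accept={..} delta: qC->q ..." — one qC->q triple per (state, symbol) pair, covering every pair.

Grow the machine one transition at a time. Run the examples from 0; the earliest place one falls off (shortest prefix, ties alphabetical) gets sent to the lowest-numbered state that keeps every Accept/Reject pair distinguishable — a pair clashes when both reach the same state with identical unread suffix — and to a fresh state only if none does.
a: 0a undefined. 0a->0: no, bb/abb meet in 0 with "bb" left. Open state 1: 0a->1.
b: 0b undefined. 0b->0: ok.
aa: 1a undefined. 1a->0: no, baab/baa meet in 0. 1a->1: ok.
ab: 1b undefined. 1b->0: no, baab/abb meet in 0. 1b->1: no, baab/a meet in 1. Open state 2: 1b->2.
aba: 2a undefined. 2a->0: no, bb/aba meet in 0. 2a->1: ok.
abb: 2b undefined. 2b->0: no, bb/abb meet in 0. 2b->1: ok.
All examples now run through 3 states with every (state, symbol) defined. Accept strings end in {0,2}, Reject strings end in {1}; accept={0,2}.

states=3 start=0 accept={0,2} delta: 0a->1 0b->0 1a->1 1b->2 2a->1 2b->1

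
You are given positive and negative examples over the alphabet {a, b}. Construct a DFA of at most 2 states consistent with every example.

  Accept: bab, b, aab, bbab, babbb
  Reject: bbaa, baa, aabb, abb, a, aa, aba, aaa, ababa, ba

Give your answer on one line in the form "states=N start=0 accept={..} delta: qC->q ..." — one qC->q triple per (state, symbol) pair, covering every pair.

states=2 start=0 accept={1} delta: 0a->0 0b->1 1a->0 1b->0

State merging on the prefix tree: take the shortest (then alphabetical) example prefix whose next move is undefined and point that move at state 0, else 1, else 2, ...; a target is out if some Accept/Reject pair would then sit in one state with the same input left (inseparable). If every existing state is out, open a new one.
a: 0a undefined. 0a->0: ok.
b: 0b undefined. 0b->0: no, bab/bbaa meet in 0. Open state 1: 0b->1.
ba: 1a undefined. 1a->0: ok.
bb: 1b undefined. 1b->0: ok.
All examples now run through 2 states with every (state, symbol) defined. Accept strings end in {1}, Reject strings end in {0}; accept={1}.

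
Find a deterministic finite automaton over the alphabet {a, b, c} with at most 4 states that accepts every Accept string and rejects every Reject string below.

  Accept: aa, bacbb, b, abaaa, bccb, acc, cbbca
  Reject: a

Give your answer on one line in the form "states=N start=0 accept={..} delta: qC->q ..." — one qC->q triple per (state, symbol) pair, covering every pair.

states=3 start=0 accept={0} delta: 0a->1 0b->0 0c->1 1a->0 1b->1 1c->2 2a->0 2b->0 2c->0

Fold the examples into a partial DFA from state 0: repeatedly fix the first undefined (state, symbol) met by the shortest-then-alphabetical prefix, trying targets in increasing order and rejecting any under which an Accept and a Reject string meet in one state with the same remainder; add a state when all current targets are rejected. Accepting states are where Accept strings end.
a: 0a undefined. 0a->0: no, aa/a meet in 0. Open state 1: 0a->1.
b: 0b undefined. 0b->0: ok.
c: 0c undefined. 0c->0: no, cbbca/a meet in 1. 0c->1: ok.
aa: 1a undefined. 1a->0: ok.
ab: 1b undefined. 1b->0: no, abaaa/a meet in 1. 1b->1: ok.
ac: 1c undefined. 1c->0: no, acc/a meet in 1. 1c->1: no, bacbb/a meet in 1. Open state 2: 1c->2.
acc: 2c undefined. 2c->0: ok.
bacb: 2b undefined. 2b->0: ok.
cbbca: 2a undefined. 2a->0: ok.
All examples now run through 3 states with every (state, symbol) defined. Accept strings end in {0}, Reject strings end in {1}; accept={0}.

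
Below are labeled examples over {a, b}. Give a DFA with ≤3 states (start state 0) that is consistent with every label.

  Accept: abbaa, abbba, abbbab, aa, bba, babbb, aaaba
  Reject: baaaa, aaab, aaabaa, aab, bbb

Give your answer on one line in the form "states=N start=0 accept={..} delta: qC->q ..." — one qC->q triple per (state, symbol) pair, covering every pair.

State merging on the prefix tree: take the shortest (then alphabetical) example prefix whose next move is undefined and point that move at state 0, else 1, else 2, ...; a target is out if some Accept/Reject pair would then sit in one state with the same input left (inseparable). If every existing state is out, open a new one.
a: 0a undefined. 0a->0: ok.
b: 0b undefined. 0b->0: no, abbaa/baaaa meet in 0. Open state 1: 0b->1.
ba: 1a undefined. 1a->0: no, aa/baaaa meet in 0. 1a->1: no, aaaba/baaaa meet in 1. Open state 2: 1a->2.
bb: 1b undefined. 1b->0: ok.
baa: 2a undefined. 2a->0: no, abbaa/baaaa meet in 0. 2a->1: ok.
bab: 2b undefined. 2b->0: ok.
All examples now run through 3 states with every (state, symbol) defined. Accept strings end in {0,2}, Reject strings end in {1}; accept={0,2}.

states=3 start=0 accept={0,2} delta: 0a->0 0b->1 1a->2 1b->0 2a->1 2b->0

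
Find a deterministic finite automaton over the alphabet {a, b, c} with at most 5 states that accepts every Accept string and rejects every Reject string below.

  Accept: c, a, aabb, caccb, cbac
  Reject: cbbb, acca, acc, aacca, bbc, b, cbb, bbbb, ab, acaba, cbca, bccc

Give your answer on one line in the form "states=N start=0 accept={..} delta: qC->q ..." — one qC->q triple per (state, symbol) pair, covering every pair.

State merging on the prefix tree: take the shortest (then alphabetical) example prefix whose next move is undefined and point that move at state 0, else 1, else 2, ...; a target is out if some Accept/Reject pair would then sit in one state with the same input left (inseparable). If every existing state is out, open a new one.
a: 0a undefined. 0a->0: ok.
b: 0b undefined. 0b->0: no, c/bbc meet in 0 with "c" left. Open state 1: 0b->1.
c: 0c undefined. 0c->0: no, c/acca meet in 0. 0c->1: no, c/b meet in 1. Open state 2: 0c->2.
bb: 1b undefined. 1b->0: no, c/bbc meet in 2. 1b->1: no, aabb/b meet in 1. 1b->2: ok.
bc: 1c undefined. 1c->0: ok.
ca: 2a undefined. 2a->0: ok.
cb: 2b undefined. 2b->0: no, c/cbbb meet in 2. 2b->1: no, c/cbb meet in 2. 2b->2: no, c/cbbb meet in 2. Open state 3: 2b->3.
acc: 2c undefined. 2c->0: no, a/acca meet in 0. 2c->1: ok.
cba: 3a undefined. 3a->0: ok.
cbb: 3b undefined. 3b->0: no, a/cbb meet in 0. 3b->1: no, c/cbbb meet in 2. 3b->2: no, c/cbb meet in 2. 3b->3: ok.
cbc: 3c undefined. 3c->0: no, a/cbca meet in 0. 3c->1: ok.
acca: 1a undefined. 1a->0: no, a/acca meet in 0. 1a->1: ok.
All examples now run through 4 states with every (state, symbol) defined. Accept strings end in {0,2}, Reject strings end in {1,3}; accept={0,2}.

states=4 start=0 accept={0,2} delta: 0a->0 0b->1 0c->2 1a->1 1b->2 1c->0 2a->0 2b->3 2c->1 3a->0 3b->3 3c->1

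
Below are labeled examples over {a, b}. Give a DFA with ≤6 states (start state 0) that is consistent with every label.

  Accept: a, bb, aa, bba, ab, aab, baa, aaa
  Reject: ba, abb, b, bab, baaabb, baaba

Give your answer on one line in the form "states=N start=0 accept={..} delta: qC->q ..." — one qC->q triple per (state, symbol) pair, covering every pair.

states=4 start=0 accept={0,1} delta: 0a->1 0b->2 1a->1 1b->0 2a->3 2b->0 3a->0 3b->2

State merging on the prefix tree: take the shortest (then alphabetical) example prefix whose next move is undefined and point that move at state 0, else 1, else 2, ...; a target is out if some Accept/Reject pair would then sit in one state with the same input left (inseparable). If every existing state is out, open a new one.
a: 0a undefined. 0a->0: no, bb/abb meet in 0 with "bb" left. Open state 1: 0a->1.
b: 0b undefined. 0b->0: no, a/ba meet in 1. 0b->1: no, a/b meet in 1. Open state 2: 0b->2.
aa: 1a undefined. 1a->0: no, aab/b meet in 2. 1a->1: ok.
ab: 1b undefined. 1b->0: ok.
ba: 2a undefined. 2a->0: no, a/baaba meet in 1. 2a->1: no, a/ba meet in 1. 2a->2: no, bb/bab meet in 2 with "b" left. Open state 3: 2a->3.
bb: 2b undefined. 2b->0: ok.
baa: 3a undefined. 3a->0: ok.
bab: 3b undefined. 3b->0: no, bb/bab meet in 0. 3b->1: no, a/bab meet in 1. 3b->2: ok.
All examples now run through 4 states with every (state, symbol) defined. Accept strings end in {0,1}, Reject strings end in {2,3}; accept={0,1}.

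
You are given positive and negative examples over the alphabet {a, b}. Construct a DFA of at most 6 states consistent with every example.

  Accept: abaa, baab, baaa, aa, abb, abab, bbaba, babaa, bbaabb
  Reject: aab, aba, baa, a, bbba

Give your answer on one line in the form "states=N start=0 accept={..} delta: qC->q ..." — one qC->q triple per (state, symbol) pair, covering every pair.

states=6 start=0 accept={2,3,5} delta: 0a->1 0b->1 1a->2 1b->3 2a->1 2b->0 3a->4 3b->2 4a->5 4b->5 5a->2 5b->1

Grow the machine one transition at a time. Run the examples from 0; the earliest place one falls off (shortest prefix, ties alphabetical) gets sent to the lowest-numbered state that keeps every Accept/Reject pair distinguishable — a pair clashes when both reach the same state with identical unread suffix — and to a fresh state only if none does.
a: 0a undefined. 0a->0: no, abaa/baa meet in 0 with "baa" left. Open state 1: 0a->1.
b: 0b undefined. 0b->0: no, baab/aab meet in 1 with "ab" left. 0b->1: ok.
aa: 1a undefined. 1a->0: no, babaa/aab meet in 1. 1a->1: no, baab/aab meet in 1 with "b" left. Open state 2: 1a->2.
ab: 1b undefined. 1b->0: no, abaa/bbba meet in 2. 1b->1: no, abaa/baa meet in 2 with "a" left. 1b->2: no, abb/aab meet in 2 with "b" left. Open state 3: 1b->3.
aab: 2b undefined. 2b->0: ok.
aba: 3a undefined. 3a->0: no, abaa/a meet in 1. 3a->1: no, bbaba/aba meet in 1. 3a->2: no, abaa/baa meet in 2 with "a" left. 3a->3: no, abaa/aba meet in 3. Open state 4: 3a->4.
abb: 3b undefined. 3b->0: no, abb/aab meet in 0. 3b->1: no, aa/bbba meet in 2. 3b->2: ok.
baa: 2a undefined. 2a->0: no, baab/a meet in 1. 2a->1: ok.
abaa: 4a undefined. 4a->0: no, abaa/aab meet in 0. 4a->1: no, abaa/baa meet in 1. 4a->2: no, bbaabb/baa meet in 1. 4a->3: no, bbaabb/aab meet in 0. 4a->4: no, abaa/aba meet in 4. Open state 5: 4a->5.
abab: 4b undefined. 4b->0: no, abab/aab meet in 0. 4b->1: no, abab/baa meet in 1. 4b->2: no, bbaba/baa meet in 1. 4b->3: no, bbaba/aba meet in 4. 4b->4: no, abab/aba meet in 4. 4b->5: ok.
bbaab: 5b undefined. 5b->0: no, bbaabb/baa meet in 1. 5b->1: ok.
bbaba: 5a undefined. 5a->0: no, bbaba/aab meet in 0. 5a->1: no, bbaba/baa meet in 1. 5a->2: ok.
All examples now run through 6 states with every (state, symbol) defined. Accept strings end in {2,3,5}, Reject strings end in {0,1,4}; accept={2,3,5}.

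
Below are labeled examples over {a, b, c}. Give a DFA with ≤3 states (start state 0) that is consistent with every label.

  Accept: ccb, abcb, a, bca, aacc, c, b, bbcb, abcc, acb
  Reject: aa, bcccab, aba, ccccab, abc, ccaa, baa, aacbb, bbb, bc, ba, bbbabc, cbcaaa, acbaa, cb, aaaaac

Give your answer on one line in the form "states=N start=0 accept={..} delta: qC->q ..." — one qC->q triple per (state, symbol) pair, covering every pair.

Fold the examples into a partial DFA from state 0: repeatedly fix the first undefined (state, symbol) met by the shortest-then-alphabetical prefix, trying targets in increasing order and rejecting any under which an Accept and a Reject string meet in one state with the same remainder; add a state when all current targets are rejected. Accepting states are where Accept strings end.
a: 0a undefined. 0a->0: no, a/aa meet in 0. Open state 1: 0a->1.
b: 0b undefined. 0b->0: no, a/ba meet in 1. 0b->1: ok.
c: 0c undefined. 0c->0: no, ccb/cb meet in 1. 0c->1: ok.
aa: 1a undefined. 1a->0: no, a/baa meet in 1. 1a->1: no, a/aa meet in 1. Open state 2: 1a->2.
ab: 1b undefined. 1b->0: no, abcb/cb meet in 0. 1b->1: no, a/bbb meet in 1. 1b->2: ok.
ac: 1c undefined. 1c->0: ok.
aaa: 2a undefined. 2a->0: ok.
aac: 2c undefined. 2c->0: ok.
bbb: 2b undefined. 2b->0: ok.
All examples now run through 3 states with every (state, symbol) defined. Accept strings end in {1}, Reject strings end in {0,2}; accept={1}.

states=3 start=0 accept={1} delta: 0a->1 0b->1 0c->1 1a->2 1b->2 1c->0 2a->0 2b->0 2c->0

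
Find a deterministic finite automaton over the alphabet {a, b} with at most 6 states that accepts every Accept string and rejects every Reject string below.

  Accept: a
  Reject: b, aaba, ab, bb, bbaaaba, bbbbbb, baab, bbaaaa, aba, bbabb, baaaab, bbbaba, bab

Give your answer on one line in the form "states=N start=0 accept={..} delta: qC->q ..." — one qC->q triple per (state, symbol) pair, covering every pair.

Grow the machine one transition at a time. Run the examples from 0; the earliest place one falls off (shortest prefix, ties alphabetical) gets sent to the lowest-numbered state that keeps every Accept/Reject pair distinguishable — a pair clashes when both reach the same state with identical unread suffix — and to a fresh state only if none does.
a: 0a undefined. 0a->0: ok.
b: 0b undefined. 0b->0: no, a/b meet in 0. Open state 1: 0b->1.
ba: 1a undefined. 1a->0: no, a/aaba meet in 0. 1a->1: ok.
bb: 1b undefined. 1b->0: no, a/bb meet in 0. 1b->1: ok.
All examples now run through 2 states with every (state, symbol) defined. Accept strings end in {0}, Reject strings end in {1}; accept={0}.

states=2 start=0 accept={0} delta: 0a->0 0b->1 1a->1 1b->1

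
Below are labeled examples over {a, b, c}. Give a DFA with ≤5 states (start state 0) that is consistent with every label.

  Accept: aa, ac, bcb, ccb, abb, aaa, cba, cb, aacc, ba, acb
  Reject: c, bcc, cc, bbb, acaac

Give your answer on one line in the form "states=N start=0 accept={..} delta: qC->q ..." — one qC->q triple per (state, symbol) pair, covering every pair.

states=4 start=0 accept={1,3} delta: 0a->1 0b->0 0c->2 1a->1 1b->1 1c->3 2a->0 2b->1 2c->2 3a->2 3b->1 3c->1

Grow the machine one transition at a time. Run the examples from 0; the earliest place one falls off (shortest prefix, ties alphabetical) gets sent to the lowest-numbered state that keeps every Accept/Reject pair distinguishable — a pair clashes when both reach the same state with identical unread suffix — and to a fresh state only if none does.
a: 0a undefined. 0a->0: no, ac/c meet in 0 with "c" left. Open state 1: 0a->1.
b: 0b undefined. 0b->0: ok.
c: 0c undefined. 0c->0: no, bcb/c meet in 0. 0c->1: no, ac/bcc meet in 1 with "c" left. Open state 2: 0c->2.
aa: 1a undefined. 1a->0: no, aa/bbb meet in 0. 1a->1: ok.
ab: 1b undefined. 1b->0: no, abb/bbb meet in 0. 1b->1: ok.
ac: 1c undefined. 1c->0: no, ac/bbb meet in 0. 1c->1: no, aa/acaac meet in 1. 1c->2: no, ac/c meet in 2. Open state 3: 1c->3.
cb: 2b undefined. 2b->0: no, bcb/bbb meet in 0. 2b->1: ok.
cc: 2c undefined. 2c->0: no, ccb/bcc meet in 0. 2c->1: no, aa/bcc meet in 1. 2c->2: ok.
aca: 3a undefined. 3a->0: no, ac/acaac meet in 3. 3a->1: no, ac/acaac meet in 3. 3a->2: ok.
acb: 3b undefined. 3b->0: no, acb/bbb meet in 0. 3b->1: ok.
aacc: 3c undefined. 3c->0: no, aacc/bbb meet in 0. 3c->1: ok.
acaa: 2a undefined. 2a->0: ok.
All examples now run through 4 states with every (state, symbol) defined. Accept strings end in {1,3}, Reject strings end in {0,2}; accept={1,3}.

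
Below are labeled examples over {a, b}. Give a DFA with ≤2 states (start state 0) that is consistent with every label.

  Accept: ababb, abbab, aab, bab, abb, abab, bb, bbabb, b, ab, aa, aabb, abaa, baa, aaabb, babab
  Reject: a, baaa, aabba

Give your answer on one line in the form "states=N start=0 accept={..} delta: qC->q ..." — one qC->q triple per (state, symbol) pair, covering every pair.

State merging on the prefix tree: take the shortest (then alphabetical) example prefix whose next move is undefined and point that move at state 0, else 1, else 2, ...; a target is out if some Accept/Reject pair would then sit in one state with the same input left (inseparable). If every existing state is out, open a new one.
a: 0a undefined. 0a->0: no, aa/a meet in 0. Open state 1: 0a->1.
b: 0b undefined. 0b->0: ok.
aa: 1a undefined. 1a->0: ok.
ab: 1b undefined. 1b->0: ok.
All examples now run through 2 states with every (state, symbol) defined. Accept strings end in {0}, Reject strings end in {1}; accept={0}.

states=2 start=0 accept={0} delta: 0a->1 0b->0 1a->0 1b->0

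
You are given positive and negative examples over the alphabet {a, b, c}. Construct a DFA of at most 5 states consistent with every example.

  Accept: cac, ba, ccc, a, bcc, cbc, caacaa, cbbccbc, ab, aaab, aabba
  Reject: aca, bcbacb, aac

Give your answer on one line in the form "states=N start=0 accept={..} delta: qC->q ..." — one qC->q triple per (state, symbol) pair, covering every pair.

Grow the machine one transition at a time. Run the examples from 0; the earliest place one falls off (shortest prefix, ties alphabetical) gets sent to the lowest-numbered state that keeps every Accept/Reject pair distinguishable — a pair clashes when both reach the same state with identical unread suffix — and to a fresh state only if none does.
a: 0a undefined. 0a->0: ok.
b: 0b undefined. 0b->0: ok.
c: 0c undefined. 0c->0: no, cac/aca meet in 0. Open state 1: 0c->1.
ca: 1a undefined. 1a->0: no, cac/aac meet in 1. 1a->1: ok.
cb: 1b undefined. 1b->0: no, ba/bcbacb meet in 0. 1b->1: ok.
cc: 1c undefined. 1c->0: no, cac/bcbacb meet in 0. 1c->1: no, cac/aca meet in 1. Open state 2: 1c->2.
ccc: 2c undefined. 2c->0: no, cbbccbc/aca meet in 1. 2c->1: no, ccc/aca meet in 1. 2c->2: ok.
caaca: 2a undefined. 2a->0: ok.
bcbacb: 2b undefined. 2b->0: no, ba/bcbacb meet in 0. 2b->1: ok.
All examples now run through 3 states with every (state, symbol) defined. Accept strings end in {0,2}, Reject strings end in {1}; accept={0,2}.

states=3 start=0 accept={0,2} delta: 0a->0 0b->0 0c->1 1a->1 1b->1 1c->2 2a->0 2b->1 2c->2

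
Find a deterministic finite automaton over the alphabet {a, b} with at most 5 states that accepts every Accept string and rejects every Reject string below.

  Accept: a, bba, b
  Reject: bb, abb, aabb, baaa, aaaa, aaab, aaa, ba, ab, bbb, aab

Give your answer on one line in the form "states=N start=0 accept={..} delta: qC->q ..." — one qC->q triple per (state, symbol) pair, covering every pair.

Grow the machine one transition at a time. Run the examples from 0; the earliest place one falls off (shortest prefix, ties alphabetical) gets sent to the lowest-numbered state that keeps every Accept/Reject pair distinguishable — a pair clashes when both reach the same state with identical unread suffix — and to a fresh state only if none does.
a: 0a undefined. 0a->0: no, a/aaaa meet in 0. Open state 1: 0a->1.
b: 0b undefined. 0b->0: no, a/ba meet in 1. 0b->1: ok.
aa: 1a undefined. 1a->0: no, a/aaa meet in 1. 1a->1: no, a/baaa meet in 1. Open state 2: 1a->2.
ab: 1b undefined. 1b->0: no, a/abb meet in 1. 1b->1: no, a/bb meet in 1. 1b->2: no, bba/aaa meet in 2 with "a" left. Open state 3: 1b->3.
aaa: 2a undefined. 2a->0: no, a/baaa meet in 1. 2a->1: no, a/aaa meet in 1. 2a->2: ok.
aab: 2b undefined. 2b->0: no, a/aabb meet in 1. 2b->1: no, a/aaab meet in 1. 2b->2: ok.
abb: 3b undefined. 3b->0: ok.
bba: 3a undefined. 3a->0: no, bba/abb meet in 0. 3a->1: ok.
All examples now run through 4 states with every (state, symbol) defined. Accept strings end in {1}, Reject strings end in {0,2,3}; accept={1}.

states=4 start=0 accept={1} delta: 0a->1 0b->1 1a->2 1b->3 2a->2 2b->2 3a->1 3b->0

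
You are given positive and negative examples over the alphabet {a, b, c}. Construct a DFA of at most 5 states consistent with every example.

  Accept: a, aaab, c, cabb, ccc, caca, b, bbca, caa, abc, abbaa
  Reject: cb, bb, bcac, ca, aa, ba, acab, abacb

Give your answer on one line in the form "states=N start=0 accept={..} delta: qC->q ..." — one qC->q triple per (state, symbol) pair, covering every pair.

states=4 start=0 accept={1,3} delta: 0a->1 0b->1 0c->1 1a->2 1b->2 1c->0 2a->3 2b->3 2c->3 3a->3 3b->1 3c->1

State merging on the prefix tree: take the shortest (then alphabetical) example prefix whose next move is undefined and point that move at state 0, else 1, else 2, ...; a target is out if some Accept/Reject pair would then sit in one state with the same input left (inseparable). If every existing state is out, open a new one.
a: 0a undefined. 0a->0: no, a/aa meet in 0. Open state 1: 0a->1.
b: 0b undefined. 0b->0: no, a/ba meet in 1. 0b->1: ok.
c: 0c undefined. 0c->0: no, a/cb meet in 1. 0c->1: ok.
aa: 1a undefined. 1a->0: no, aaab/cb meet in 1 with "b" left. 1a->1: no, a/ca meet in 1. Open state 2: 1a->2.
ab: 1b undefined. 1b->0: no, bbca/ca meet in 2. 1b->1: no, a/cb meet in 1. 1b->2: ok.
ac: 1c undefined. 1c->0: ok.
aaa: 2a undefined. 2a->0: no, caa/bcac meet in 0. 2a->1: no, a/abacb meet in 1. 2a->2: no, caa/cb meet in 2. Open state 3: 2a->3.
abb: 2b undefined. 2b->0: no, abbaa/cb meet in 2. 2b->1: no, cabb/cb meet in 2. 2b->2: no, cabb/cb meet in 2. 2b->3: ok.
abc: 2c undefined. 2c->0: no, abc/bcac meet in 0. 2c->1: no, caca/cb meet in 2. 2c->2: no, abc/cb meet in 2. 2c->3: ok.
aaab: 3b undefined. 3b->0: no, aaab/bcac meet in 0. 3b->1: ok.
abac: 3c undefined. 3c->0: no, a/abacb meet in 1. 3c->1: ok.
abba: 3a undefined. 3a->0: no, caca/bcac meet in 0. 3a->1: no, abbaa/cb meet in 2. 3a->2: no, caca/cb meet in 2. 3a->3: ok.
All examples now run through 4 states with every (state, symbol) defined. Accept strings end in {1,3}, Reject strings end in {0,2}; accept={1,3}.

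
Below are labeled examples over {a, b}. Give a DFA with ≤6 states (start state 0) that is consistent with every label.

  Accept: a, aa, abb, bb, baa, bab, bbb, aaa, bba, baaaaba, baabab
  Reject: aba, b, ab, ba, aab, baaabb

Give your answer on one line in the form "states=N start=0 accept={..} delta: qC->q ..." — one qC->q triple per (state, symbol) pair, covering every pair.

State merging on the prefix tree: take the shortest (then alphabetical) example prefix whose next move is undefined and point that move at state 0, else 1, else 2, ...; a target is out if some Accept/Reject pair would then sit in one state with the same input left (inseparable). If every existing state is out, open a new one.
a: 0a undefined. 0a->0: ok.
b: 0b undefined. 0b->0: no, a/aba meet in 0. Open state 1: 0b->1.
ba: 1a undefined. 1a->0: no, a/aba meet in 0. 1a->1: no, baa/aba meet in 1. Open state 2: 1a->2.
bb: 1b undefined. 1b->0: no, bbb/b meet in 1. 1b->1: no, abb/b meet in 1. 1b->2: no, abb/aba meet in 2. Open state 3: 1b->3.
baa: 2a undefined. 2a->0: no, abb/baaabb meet in 3. 2a->1: no, baa/b meet in 1. 2a->2: no, baa/aba meet in 2. 2a->3: ok.
bab: 2b undefined. 2b->0: ok.
bba: 3a undefined. 3a->0: no, abb/baaabb meet in 3. 3a->1: no, bbb/baaabb meet in 3 with "b" left. 3a->2: no, bba/aba meet in 2. 3a->3: ok.
bbb: 3b undefined. 3b->0: no, baabab/b meet in 1. 3b->1: no, abb/baaabb meet in 3. 3b->2: no, a/baaabb meet in 0. 3b->3: no, abb/baaabb meet in 3. Open state 4: 3b->4.
baaba: 4a undefined. 4a->0: no, baabab/b meet in 1. 4a->1: no, baaaaba/b meet in 1. 4a->2: no, baaaaba/aba meet in 2. 4a->3: ok.
baaabb: 4b undefined. 4b->0: no, a/baaabb meet in 0. 4b->1: ok.
All examples now run through 5 states with every (state, symbol) defined. Accept strings end in {0,3,4}, Reject strings end in {1,2}; accept={0,3,4}.

states=5 start=0 accept={0,3,4} delta: 0a->0 0b->1 1a->2 1b->3 2a->3 2b->0 3a->3 3b->4 4a->3 4b->1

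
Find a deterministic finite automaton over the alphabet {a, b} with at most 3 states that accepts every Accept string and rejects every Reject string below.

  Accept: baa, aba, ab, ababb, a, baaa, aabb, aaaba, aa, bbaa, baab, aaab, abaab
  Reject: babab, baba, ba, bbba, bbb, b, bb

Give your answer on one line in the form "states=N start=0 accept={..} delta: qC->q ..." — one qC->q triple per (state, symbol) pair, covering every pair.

Grow the machine one transition at a time. Run the examples from 0; the earliest place one falls off (shortest prefix, ties alphabetical) gets sent to the lowest-numbered state that keeps every Accept/Reject pair distinguishable — a pair clashes when both reach the same state with identical unread suffix — and to a fresh state only if none does.
a: 0a undefined. 0a->0: no, aba/ba meet in 0 with "ba" left. Open state 1: 0a->1.
b: 0b undefined. 0b->0: no, aba/baba meet in 1 with "ba" left. 0b->1: no, ab/bb meet in 1 with "b" left. Open state 2: 0b->2.
aa: 1a undefined. 1a->0: no, aabb/bb meet in 2 with "b" left. 1a->1: ok.
ab: 1b undefined. 1b->0: no, ababb/b meet in 2. 1b->1: ok.
ba: 2a undefined. 2a->0: ok.
bb: 2b undefined. 2b->0: ok.
All examples now run through 3 states with every (state, symbol) defined. Accept strings end in {1}, Reject strings end in {0,2}; accept={1}.

states=3 start=0 accept={1} delta: 0a->1 0b->2 1a->1 1b->1 2a->0 2b->0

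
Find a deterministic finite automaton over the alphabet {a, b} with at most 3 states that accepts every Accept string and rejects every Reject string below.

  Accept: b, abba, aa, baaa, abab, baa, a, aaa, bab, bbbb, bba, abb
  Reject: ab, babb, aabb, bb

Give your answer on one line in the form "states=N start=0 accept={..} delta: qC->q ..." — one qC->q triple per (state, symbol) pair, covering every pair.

states=3 start=0 accept={0,1} delta: 0a->1 0b->1 1a->0 1b->2 2a->0 2b->0

State merging on the prefix tree: take the shortest (then alphabetical) example prefix whose next move is undefined and point that move at state 0, else 1, else 2, ...; a target is out if some Accept/Reject pair would then sit in one state with the same input left (inseparable). If every existing state is out, open a new one.
a: 0a undefined. 0a->0: no, b/ab meet in 0 with "b" left. Open state 1: 0a->1.
b: 0b undefined. 0b->0: no, b/bb meet in 0. 0b->1: ok.
aa: 1a undefined. 1a->0: ok.
ab: 1b undefined. 1b->0: no, abba/ab meet in 0. 1b->1: no, b/ab meet in 1. Open state 2: 1b->2.
aba: 2a undefined. 2a->0: ok.
abb: 2b undefined. 2b->0: ok.
All examples now run through 3 states with every (state, symbol) defined. Accept strings end in {0,1}, Reject strings end in {2}; accept={0,1}.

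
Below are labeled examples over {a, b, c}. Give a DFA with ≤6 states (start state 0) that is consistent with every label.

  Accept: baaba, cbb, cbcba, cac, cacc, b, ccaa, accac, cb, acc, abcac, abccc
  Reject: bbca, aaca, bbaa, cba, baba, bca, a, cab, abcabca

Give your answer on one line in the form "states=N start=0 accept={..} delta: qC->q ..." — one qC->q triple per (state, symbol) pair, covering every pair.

Fold the examples into a partial DFA from state 0: repeatedly fix the first undefined (state, symbol) met by the shortest-then-alphabetical prefix, trying targets in increasing order and rejecting any under which an Accept and a Reject string meet in one state with the same remainder; add a state when all current targets are rejected. Accepting states are where Accept strings end.
a: 0a undefined. 0a->0: ok.
b: 0b undefined. 0b->0: no, baaba/bbaa meet in 0. Open state 1: 0b->1.
c: 0c undefined. 0c->0: no, cac/aaca meet in 0. 0c->1: ok.
ba: 1a undefined. 1a->0: no, baaba/aaca meet in 0. 1a->1: no, baaba/cba meet in 1 with "ba" left. Open state 2: 1a->2.
bb: 1b undefined. 1b->0: no, cbcba/bbaa meet in 0. 1b->1: ok.
bc: 1c undefined. 1c->0: no, cbcba/aaca meet in 2. 1c->1: no, cbcba/bbca meet in 2. 1c->2: no, cbcba/baba meet in 2 with "ba" left. Open state 3: 1c->3.
baa: 2a undefined. 2a->0: no, baaba/aaca meet in 2. 2a->1: no, baaba/aaca meet in 2. 2a->2: no, baaba/baba meet in 2 with "ba" left. 2a->3: no, acc/bbaa meet in 3. Open state 4: 2a->4.
bab: 2b undefined. 2b->0: ok.
bca: 3a undefined. 3a->0: no, ccaa/bbca meet in 0. 3a->1: no, cbb/bbca meet in 1. 3a->2: no, ccaa/bbaa meet in 4. 3a->3: no, ccaa/bbca meet in 3. 3a->4: ok.
cac: 2c undefined. 2c->0: no, cac/baba meet in 0. 2c->1: ok.
abcc: 3c undefined. 3c->0: ok.
baab: 4b undefined. 4b->0: no, baaba/baba meet in 0. 4b->1: no, baaba/aaca meet in 2. 4b->2: no, baaba/bbca meet in 4. 4b->3: no, baaba/bbca meet in 4. 4b->4: ok.
cbcb: 3b undefined. 3b->0: no, cbcba/baba meet in 0. 3b->1: no, cbcba/aaca meet in 2. 3b->2: no, cbcba/bbca meet in 4. 3b->3: no, cbcba/bbca meet in 4. 3b->4: ok.
ccaa: 4a undefined. 4a->0: no, baaba/baba meet in 0. 4a->1: ok.
abcac: 4c undefined. 4c->0: no, accac/baba meet in 0. 4c->1: ok.
All examples now run through 5 states with every (state, symbol) defined. Accept strings end in {1,3}, Reject strings end in {0,2,4}; accept={1,3}.

states=5 start=0 accept={1,3} delta: 0a->0 0b->1 0c->1 1a->2 1b->1 1c->3 2a->4 2b->0 2c->1 3a->4 3b->4 3c->0 4a->1 4b->4 4c->1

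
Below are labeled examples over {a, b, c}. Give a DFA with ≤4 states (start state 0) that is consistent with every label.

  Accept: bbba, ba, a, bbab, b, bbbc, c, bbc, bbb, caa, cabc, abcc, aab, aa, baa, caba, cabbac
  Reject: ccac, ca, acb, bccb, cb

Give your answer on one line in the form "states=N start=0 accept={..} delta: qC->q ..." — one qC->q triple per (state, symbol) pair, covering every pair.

states=3 start=0 accept={0,1} delta: 0a->0 0b->0 0c->1 1a->2 1b->2 1c->1 2a->0 2b->0 2c->2

State merging on the prefix tree: take the shortest (then alphabetical) example prefix whose next move is undefined and point that move at state 0, else 1, else 2, ...; a target is out if some Accept/Reject pair would then sit in one state with the same input left (inseparable). If every existing state is out, open a new one.
a: 0a undefined. 0a->0: ok.
b: 0b undefined. 0b->0: ok.
c: 0c undefined. 0c->0: no, bbba/ccac meet in 0. Open state 1: 0c->1.
ca: 1a undefined. 1a->0: no, bbba/ca meet in 0. 1a->1: no, bbbc/ca meet in 1. Open state 2: 1a->2.
cb: 1b undefined. 1b->0: no, bbba/acb meet in 0. 1b->1: no, bbbc/acb meet in 1. 1b->2: ok.
cc: 1c undefined. 1c->0: no, bbba/bccb meet in 0. 1c->1: ok.
caa: 2a undefined. 2a->0: ok.
cab: 2b undefined. 2b->0: ok.
ccac: 2c undefined. 2c->0: no, bbba/ccac meet in 0. 2c->1: no, bbbc/ccac meet in 1. 2c->2: ok.
All examples now run through 3 states with every (state, symbol) defined. Accept strings end in {0,1}, Reject strings end in {2}; accept={0,1}.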